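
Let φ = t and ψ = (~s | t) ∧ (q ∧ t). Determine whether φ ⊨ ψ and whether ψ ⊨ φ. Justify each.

Not equivalent: only (⇐) holds.

(⟹) This fails. Under t = T, q = F, s = F, the left side is true but the right side is false.

(⟸) Assume the antecedent. If t is true, t reduces to true regardless of the other variables. If t is false, the antecedent cannot hold. Either way t holds.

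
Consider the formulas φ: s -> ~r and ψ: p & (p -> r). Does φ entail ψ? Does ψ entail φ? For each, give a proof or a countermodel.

Neither implication holds.

(⇒) This fails. Under p = F, r = F, s = F, the left side is true but the right side is false.

(⇐) This fails. Under p = T, r = T, s = T, the left side is false but the right side is true.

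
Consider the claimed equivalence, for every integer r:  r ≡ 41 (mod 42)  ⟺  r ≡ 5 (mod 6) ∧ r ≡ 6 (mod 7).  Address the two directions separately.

Both directions hold; the statement is true.

Converse. If r ≡ 5 (mod 6) and r ≡ 6 (mod 7), then by the Chinese remainder theorem r ≡ 41 (mod 42). This is exactly r ≡ 41 (mod 42).

Forward direction. Suppose r ≡ 41 (mod 42); write r = 42j + 41. Since 6 ∣ 42, reducing mod 6 gives r ≡ 41 ≡ 5 (mod 6); since 7 ∣ 42, reducing mod 7 gives r ≡ 41 ≡ 6 (mod 7).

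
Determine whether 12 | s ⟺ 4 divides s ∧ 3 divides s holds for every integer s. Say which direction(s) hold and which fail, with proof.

Forward direction. If 12 ∣ s, write s = 12q. Since 12 = 3·4, s = 4·(3q), so 4 ∣ s; and since 12 = 4·3, s = 3·(4q), so 3 ∣ s.

Converse. Suppose 4 ∣ s and 3 ∣ s. Any common multiple of 4 and 3 is a multiple of their lcm; here gcd(4, 3) = 1, so lcm(4, 3) = 4·3 = 12, so 12 ∣ s.

Both implications hold.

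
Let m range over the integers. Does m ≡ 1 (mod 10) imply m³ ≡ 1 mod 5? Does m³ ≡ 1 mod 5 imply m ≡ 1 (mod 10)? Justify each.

(⟸) This fails: take m = 6. Then 6³ = 216 ≡ 1 (mod 5), yet 6 ≡ 6 (mod 10), not 1.

(⟹) Suppose m ≡ 1 (mod 10). Then m³ ≡ 1³ = 1 (mod 10), and since 5 ∣ 10, also m³ ≡ 1 (mod 5).

Only the forward direction holds.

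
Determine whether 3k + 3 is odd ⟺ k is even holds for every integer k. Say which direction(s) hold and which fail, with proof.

Both implications hold.

(⇒) Suppose 3k + 3 is odd. Since 3 is odd, 3k and k have the same parity, so 3k + 3 ≡ k + 3 (mod 2). As 3 is odd, 3k + 3 is odd exactly when k is even. Thus k is even.

(⇐) Conversely, suppose k is even; write k = 2j. Then 3k + 3 = 3·(2j) + 3 = 2·3j + 3, which is odd.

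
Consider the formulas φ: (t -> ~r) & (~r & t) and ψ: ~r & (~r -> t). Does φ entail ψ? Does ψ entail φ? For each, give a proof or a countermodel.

Both implications hold.

Converse. Assume the antecedent. If r is true, the antecedent cannot hold. If r is false, the antecedent forces (r = F, t = T), and (t -> ~r) & (~r & t) holds there. Either way (t -> ~r) & (~r & t) holds.

Forward direction. Assume the antecedent. If r is true, the antecedent cannot hold. If r is false, the antecedent forces (r = F, t = T), and ~r & (~r -> t) holds there. Either way ~r & (~r -> t) holds.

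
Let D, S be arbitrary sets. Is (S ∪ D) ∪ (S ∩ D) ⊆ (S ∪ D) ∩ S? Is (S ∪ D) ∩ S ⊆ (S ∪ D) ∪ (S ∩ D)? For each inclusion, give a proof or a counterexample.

(⟹) This inclusion fails. Take D = {1}, S = ∅; then 1 ∈ (S ∪ D) ∪ (S ∩ D) but 1 ∉ (S ∪ D) ∩ S.

(⟸) Let x ∈ (S ∪ D) ∩ S. Then either x ∈ S and x ∉ D; or x ∈ D ∩ S. In each case x ∈ (S ∪ D) ∪ (S ∩ D), so (S ∪ D) ∩ S ⊆ (S ∪ D) ∪ (S ∩ D).

Only the reverse inclusion holds.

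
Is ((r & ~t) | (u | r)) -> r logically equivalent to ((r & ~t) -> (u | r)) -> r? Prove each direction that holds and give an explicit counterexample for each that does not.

Not equivalent: only (⇐) holds.

(⇒) This fails. Under r = F, t = F, u = F, the left side is true but the right side is false.

(⇐) Assume the antecedent. If r is true, ((r & ~t) | (u | r)) -> r reduces to true regardless of the other variables. If r is false, the antecedent cannot hold. Either way ((r & ~t) | (u | r)) -> r holds.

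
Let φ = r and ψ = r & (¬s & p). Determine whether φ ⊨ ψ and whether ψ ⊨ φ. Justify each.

(→) This fails. Under s = F, p = F, r = T, the left side is true but the right side is false.

(←) Assume the antecedent. If s is true, the antecedent cannot hold. If s is false, the antecedent forces (s = F, p = T, r = T), and r holds there. Either way r holds.

The forward direction fails; the converse holds.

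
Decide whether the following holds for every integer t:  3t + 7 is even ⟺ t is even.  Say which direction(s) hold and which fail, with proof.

Both directions fail.

[⇒] This fails: t = 7 gives 3t + 7 = 28, which is even, but 7 is odd, not even.

[⇐] This also fails: t = 2 is even, but 3t + 7 = 13 is odd, not even.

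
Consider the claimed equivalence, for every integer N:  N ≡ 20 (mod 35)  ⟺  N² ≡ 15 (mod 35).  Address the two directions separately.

Only the forward direction holds.

(⟸) This fails: take N = 15. Then 15² = 225 ≡ 15 (mod 35), yet 15 ≡ 15 (mod 35), not 20.

(⟹) Suppose N ≡ 20 (mod 35). Write N = 35j + 20. Then (35j + 20)² = 1225j² + 1400j + 400 = 35(35j² + 40j + 11) + 15, so N² ≡ 15 (mod 35).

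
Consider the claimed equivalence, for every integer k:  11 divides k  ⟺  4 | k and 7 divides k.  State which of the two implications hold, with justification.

Forward direction. This fails: take k = 11. Certainly 11 ∣ 11, but 4 ∤ 11.

Converse. This fails: take k = 28. Both 4 ∣ 28 and 7 ∣ 28, yet 28 is not a multiple of 11 (since 28 = 2·11 + 6), so 11 ∤ 28.

Both directions fail.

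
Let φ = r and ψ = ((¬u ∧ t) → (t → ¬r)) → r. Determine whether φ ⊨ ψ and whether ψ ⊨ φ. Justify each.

Equivalent; both directions hold.

(⇒) Assume the antecedent. If t is true, the antecedent forces (t = T, r = T, u = F) or (t = T, r = T, u = T), and ((¬u ∧ t) → (t → ¬r)) → r holds there. If t is false, the antecedent forces (t = F, r = T, u = F) or (t = F, r = T, u = T), and ((¬u ∧ t) → (t → ¬r)) → r holds there. Either way ((¬u ∧ t) → (t → ¬r)) → r holds.

(⇐) Assume the antecedent. If t is true, the antecedent forces (t = T, r = T, u = F) or (t = T, r = T, u = T), and r holds there. If t is false, the antecedent forces (t = F, r = T, u = F) or (t = F, r = T, u = T), and r holds there. Either way r holds.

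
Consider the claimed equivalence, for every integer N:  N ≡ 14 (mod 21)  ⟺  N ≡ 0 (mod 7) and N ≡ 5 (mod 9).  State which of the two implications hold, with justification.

Converse. If N ≡ 0 (mod 7) and N ≡ 5 (mod 9), then by the Chinese remainder theorem N ≡ 14 (mod 63). Since 14 ≡ 14 (mod 21) and 21 ∣ 63, we get N ≡ 14 (mod 21).

Forward direction. This fails: N = 56 gives 56 ≡ 14 (mod 21) but 56 ≡ 2 (mod 9), so the conjunction on the right does not hold.

(⇒) fails; (⇐) holds.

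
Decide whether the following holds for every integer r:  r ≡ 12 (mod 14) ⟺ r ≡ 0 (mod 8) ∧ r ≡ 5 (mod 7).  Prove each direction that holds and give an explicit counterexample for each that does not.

(⇒) This fails: r = 26 gives 26 ≡ 12 (mod 14) but 26 ≡ 2 (mod 8), so the conjunction on the right does not hold.

(⇐) Conversely, if r ≡ 0 (mod 8) and r ≡ 5 (mod 7), then by the Chinese remainder theorem r ≡ 40 (mod 56). Since 40 ≡ 12 (mod 14) and 14 ∣ 56, we get r ≡ 12 (mod 14).

The forward direction fails; the converse holds.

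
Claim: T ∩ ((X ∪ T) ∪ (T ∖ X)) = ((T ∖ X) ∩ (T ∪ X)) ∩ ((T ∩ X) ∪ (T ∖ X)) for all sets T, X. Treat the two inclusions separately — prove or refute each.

(⊆) fails; (⊇) holds.

Reverse inclusion. Let x ∈ ((T ∖ X) ∩ (T ∪ X)) ∩ ((T ∩ X) ∪ (T ∖ X)). Then x ∈ T and x ∉ X, from which x ∈ T ∩ ((X ∪ T) ∪ (T ∖ X)).

Forward inclusion. This inclusion fails. Take T = {1}, X = {1}; then 1 ∈ T ∩ ((X ∪ T) ∪ (T ∖ X)) but 1 ∉ ((T ∖ X) ∩ (T ∪ X)) ∩ ((T ∩ X) ∪ (T ∖ X)).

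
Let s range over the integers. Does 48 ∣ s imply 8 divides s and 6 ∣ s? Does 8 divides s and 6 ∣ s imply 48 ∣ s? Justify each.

Only the forward implication holds.

(→) If 48 ∣ s, write s = 48q. Since 48 = 6·8, s = 8·(6q), so 8 ∣ s; and since 48 = 8·6, s = 6·(8q), so 6 ∣ s.

(←) This fails: take s = 24. Both 8 ∣ 24 and 6 ∣ 24, yet 24 is not a multiple of 48 (since 24 = 0·48 + 24), so 48 ∤ 24.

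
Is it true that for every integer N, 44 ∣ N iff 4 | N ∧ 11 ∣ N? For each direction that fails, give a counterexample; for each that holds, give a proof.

Equivalent; both directions hold.

(⇒) If 44 ∣ N, write N = 44q. Since 44 = 11·4, N = 4·(11q), so 4 ∣ N; and since 44 = 4·11, N = 11·(4q), so 11 ∣ N.

(⇐) Suppose 4 ∣ N and 11 ∣ N. Any common multiple of 4 and 11 is a multiple of their lcm; here gcd(4, 11) = 1, so lcm(4, 11) = 4·11 = 44, so 44 ∣ N.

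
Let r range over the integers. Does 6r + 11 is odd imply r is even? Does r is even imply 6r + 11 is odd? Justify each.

Forward direction. This fails: take r = 3. Then 6r + 11 = 29, which is odd, yet r = 3 is odd, not even.

Converse. Suppose r is even. Since 6 is even, 6r is even for every r, so 6r + 11 has the same parity as 11, which is odd. Hence 6r + 11 is odd.

Only the converse holds.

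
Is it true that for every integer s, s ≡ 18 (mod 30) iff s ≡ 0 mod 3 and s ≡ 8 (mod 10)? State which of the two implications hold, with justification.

(⇒) Suppose s ≡ 18 (mod 30); write s = 30j + 18. Since 3 ∣ 30, reducing mod 3 gives s ≡ 18 ≡ 0 (mod 3); since 10 ∣ 30, reducing mod 10 gives s ≡ 18 ≡ 8 (mod 10).

(⇐) Conversely, if s ≡ 0 (mod 3) and s ≡ 8 (mod 10), then by the Chinese remainder theorem s ≡ 18 (mod 30). This is exactly s ≡ 18 (mod 30).

Both implications hold.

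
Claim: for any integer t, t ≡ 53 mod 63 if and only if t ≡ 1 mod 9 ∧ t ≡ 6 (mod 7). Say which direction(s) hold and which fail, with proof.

Neither implication holds.

[⇒] This fails: t = 53 gives 53 ≡ 53 (mod 63) but 53 ≡ 8 (mod 9), so the conjunction on the right does not hold.

[⇐] This fails: t = 55 satisfies both congruences on the right (55 ≡ 1 mod 9 and 55 ≡ 6 mod 7) yet 55 ≡ 55 (mod 63), not 53.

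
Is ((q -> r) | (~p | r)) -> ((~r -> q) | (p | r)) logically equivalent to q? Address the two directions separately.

Only the converse holds.

Converse. Assume the antecedent. If q is true, the consequent reduces to true regardless of the other variables. If q is false, the antecedent cannot hold. Either way the consequent holds.

Forward direction. This fails. Under q = F, r = T, p = F, the left side is true but the right side is false.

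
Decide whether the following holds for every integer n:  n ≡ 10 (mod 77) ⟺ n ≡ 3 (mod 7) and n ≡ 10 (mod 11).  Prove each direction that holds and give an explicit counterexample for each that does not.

Forward direction. Suppose n ≡ 10 (mod 77); write n = 77j + 10. Since 7 ∣ 77, reducing mod 7 gives n ≡ 10 ≡ 3 (mod 7); since 11 ∣ 77, reducing mod 11 gives n ≡ 10 (mod 11).

Converse. If n ≡ 3 (mod 7) and n ≡ 10 (mod 11), then by the Chinese remainder theorem n ≡ 10 (mod 77). This is exactly n ≡ 10 (mod 77).

The biconditional holds.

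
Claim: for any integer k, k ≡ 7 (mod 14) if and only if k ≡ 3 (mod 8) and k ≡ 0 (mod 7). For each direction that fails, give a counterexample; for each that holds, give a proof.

Only the reverse direction holds.

(⇐) If k ≡ 3 (mod 8) and k ≡ 0 (mod 7), then by the Chinese remainder theorem k ≡ 35 (mod 56). Since 35 ≡ 7 (mod 14) and 14 ∣ 56, we get k ≡ 7 (mod 14).

(⇒) This fails: k = 49 gives 49 ≡ 7 (mod 14) but 49 ≡ 1 (mod 8), so the conjunction on the right does not hold.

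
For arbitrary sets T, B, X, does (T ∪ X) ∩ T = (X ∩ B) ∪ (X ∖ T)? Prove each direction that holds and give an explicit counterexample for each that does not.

Neither inclusion holds.

(⟹) This inclusion fails. Take T = {1}, B = ∅, X = ∅; then 1 ∈ (T ∪ X) ∩ T but 1 ∉ (X ∩ B) ∪ (X ∖ T).

(⟸) This inclusion fails. Take T = ∅, B = ∅, X = {1}; then 1 ∈ (X ∩ B) ∪ (X ∖ T) but 1 ∉ (T ∪ X) ∩ T.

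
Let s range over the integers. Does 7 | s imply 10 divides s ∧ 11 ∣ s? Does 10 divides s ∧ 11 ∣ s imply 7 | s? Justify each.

Neither implication holds.

[⇒] This fails: take s = 7. Certainly 7 ∣ 7, but 10 ∤ 7.

[⇐] This fails: take s = 110. Both 10 ∣ 110 and 11 ∣ 110, yet 110 is not a multiple of 7 (since 110 = 15·7 + 5), so 7 ∤ 110.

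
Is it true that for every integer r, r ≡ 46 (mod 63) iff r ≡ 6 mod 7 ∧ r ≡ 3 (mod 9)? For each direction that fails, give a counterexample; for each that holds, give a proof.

Both directions fail.

(⟹) This fails: r = 46 gives 46 ≡ 46 (mod 63) but 46 ≡ 4 (mod 7), so the conjunction on the right does not hold.

(⟸) This fails: r = 48 satisfies both congruences on the right (48 ≡ 6 mod 7 and 48 ≡ 3 mod 9) yet 48 ≡ 48 (mod 63), not 46.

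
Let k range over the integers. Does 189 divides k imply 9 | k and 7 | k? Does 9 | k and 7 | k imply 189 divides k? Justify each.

Forward direction. If 189 ∣ k, write k = 189q. Since 189 = 21·9, k = 9·(21q), so 9 ∣ k; and since 189 = 27·7, k = 7·(27q), so 7 ∣ k.

Converse. This fails: take k = 63. Both 9 ∣ 63 and 7 ∣ 63, yet 63 is not a multiple of 189 (since 63 = 0·189 + 63), so 189 ∤ 63.

(⇒) holds; (⇐) fails.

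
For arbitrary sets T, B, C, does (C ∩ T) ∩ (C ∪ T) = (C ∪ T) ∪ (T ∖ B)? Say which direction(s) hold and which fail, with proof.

(⟹) Let x ∈ (C ∩ T) ∩ (C ∪ T). Then either x ∈ T ∩ C and x ∉ B; or x ∈ T ∩ B ∩ C. In each case x ∈ (C ∪ T) ∪ (T ∖ B), so (C ∩ T) ∩ (C ∪ T) ⊆ (C ∪ T) ∪ (T ∖ B).

(⟸) This inclusion fails. Take T = {1}, B = ∅, C = ∅; then 1 ∈ (C ∪ T) ∪ (T ∖ B) but 1 ∉ (C ∩ T) ∩ (C ∪ T).

Only the forward inclusion holds.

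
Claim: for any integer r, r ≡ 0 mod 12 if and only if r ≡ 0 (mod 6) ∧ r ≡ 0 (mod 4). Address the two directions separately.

Forward direction. Suppose r ≡ 0 (mod 12); write r = 12j + 0. Since 6 ∣ 12, reducing mod 6 gives r ≡ 0 (mod 6); since 4 ∣ 12, reducing mod 4 gives r ≡ 0 (mod 4).

Converse. If r ≡ 0 (mod 6) and r ≡ 0 (mod 4), then by the Chinese remainder theorem r ≡ 0 (mod 12). This is exactly r ≡ 0 (mod 12).

The biconditional holds.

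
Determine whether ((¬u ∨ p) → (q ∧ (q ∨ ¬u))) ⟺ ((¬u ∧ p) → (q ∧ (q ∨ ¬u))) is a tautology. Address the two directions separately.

The forward direction holds; the converse fails.

(⟹) Assume the antecedent. If u is true, (¬u ∧ p) → (q ∧ (q ∨ ¬u)) reduces to true regardless of the other variables. If u is false, the antecedent forces (u = F, q = T, p = F) or (u = F, q = T, p = T), and (¬u ∧ p) → (q ∧ (q ∨ ¬u)) holds there. Either way (¬u ∧ p) → (q ∧ (q ∨ ¬u)) holds.

(⟸) This fails. Under u = F, q = F, p = F, the left side is false but the right side is true.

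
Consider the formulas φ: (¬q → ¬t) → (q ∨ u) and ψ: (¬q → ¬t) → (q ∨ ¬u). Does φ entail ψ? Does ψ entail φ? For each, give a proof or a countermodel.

Neither direction holds.

(⟹) This fails. Under u = T, q = F, t = F, the left side is true but the right side is false.

(⟸) This fails. Under u = F, q = F, t = F, the left side is false but the right side is true.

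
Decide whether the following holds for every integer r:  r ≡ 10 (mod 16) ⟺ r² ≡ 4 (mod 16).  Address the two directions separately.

Only the forward direction holds.

(⇒) Suppose r ≡ 10 (mod 16). Write r = 16j + 10. Then (16j + 10)² = 256j² + 320j + 100 = 16(16j² + 20j + 6) + 4, so r² ≡ 4 (mod 16).

(⇐) This fails: take r = 2. Then 2² = 4 ≡ 4 (mod 16), yet 2 ≡ 2 (mod 16), not 10.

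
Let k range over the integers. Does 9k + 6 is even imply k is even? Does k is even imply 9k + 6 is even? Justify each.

(←) Suppose k is even; write k = 2j. Then 9k + 6 = 9·(2j) + 6 = 2·9j + 6, which is even.

(→) Suppose 9k + 6 is even. Since 9 is odd, 9k and k have the same parity, so 9k + 6 ≡ k + 6 (mod 2). As 6 is even, 9k + 6 is even exactly when k is even. Thus k is even.

The biconditional holds.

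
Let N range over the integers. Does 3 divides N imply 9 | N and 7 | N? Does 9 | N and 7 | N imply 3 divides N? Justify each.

Only the converse holds.

(⇒) This fails: take N = 3. Certainly 3 ∣ 3, but 9 ∤ 3.

(⇐) Suppose 9 ∣ N and 7 ∣ N. Any common multiple of 9 and 7 is a multiple of their lcm; here gcd(9, 7) = 1, so lcm(9, 7) = 9·7 = 63, so 63 ∣ N. Since 3 ∣ 63, it follows that 3 ∣ N.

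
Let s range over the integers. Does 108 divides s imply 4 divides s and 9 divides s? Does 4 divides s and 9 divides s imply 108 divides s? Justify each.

Only the forward direction holds.

Forward direction. If 108 ∣ s, write s = 108q. Since 108 = 27·4, s = 4·(27q), so 4 ∣ s; and since 108 = 12·9, s = 9·(12q), so 9 ∣ s.

Converse. This fails: take s = 36. Both 4 ∣ 36 and 9 ∣ 36, yet 36 is not a multiple of 108 (since 36 = 0·108 + 36), so 108 ∤ 36.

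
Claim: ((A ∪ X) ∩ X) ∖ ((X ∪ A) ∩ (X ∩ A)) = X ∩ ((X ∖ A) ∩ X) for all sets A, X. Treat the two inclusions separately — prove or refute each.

Forward inclusion. Let x ∈ ((A ∪ X) ∩ X) ∖ ((X ∪ A) ∩ (X ∩ A)). Then x ∈ X and x ∉ A, from which x ∈ X ∩ ((X ∖ A) ∩ X).

Reverse inclusion. Let x ∈ X ∩ ((X ∖ A) ∩ X). Then x ∈ X and x ∉ A, from which x ∈ ((A ∪ X) ∩ X) ∖ ((X ∪ A) ∩ (X ∩ A)).

Both inclusions hold; the sets are equal.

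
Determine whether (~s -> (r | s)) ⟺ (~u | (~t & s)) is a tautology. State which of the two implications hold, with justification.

(→) This fails. Under r = T, s = F, t = F, u = T, the left side is true but the right side is false.

(←) This fails. Under r = F, s = F, t = F, u = F, the left side is false but the right side is true.

Neither implication holds.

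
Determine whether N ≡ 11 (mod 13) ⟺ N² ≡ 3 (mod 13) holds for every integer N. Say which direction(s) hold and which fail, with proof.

(⟹) This fails: take N = 11. Then 11 ≡ 11 (mod 13), but 11² = 121 ≡ 4 (mod 13), not 3.

(⟸) This fails: take N = 4. Then 4² = 16 ≡ 3 (mod 13), yet 4 ≡ 4 (mod 13), not 11.

Neither direction holds.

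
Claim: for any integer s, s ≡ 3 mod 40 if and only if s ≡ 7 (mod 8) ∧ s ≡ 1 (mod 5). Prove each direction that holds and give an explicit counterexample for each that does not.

Forward direction. This fails: s = 3 gives 3 ≡ 3 (mod 40) but 3 ≡ 3 (mod 8), so the conjunction on the right does not hold.

Converse. This fails: s = 31 satisfies both congruences on the right (31 ≡ 7 mod 8 and 31 ≡ 1 mod 5) yet 31 ≡ 31 (mod 40), not 3.

Both directions fail.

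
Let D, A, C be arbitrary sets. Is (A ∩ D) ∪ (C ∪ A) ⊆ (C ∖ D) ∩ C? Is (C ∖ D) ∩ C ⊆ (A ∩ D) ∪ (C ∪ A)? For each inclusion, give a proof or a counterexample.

(⊆) fails; (⊇) holds.

Reverse inclusion. Let x ∈ (C ∖ D) ∩ C. Then either x ∈ C and x ∉ D, A; or x ∈ A ∩ C and x ∉ D. In each case x ∈ (A ∩ D) ∪ (C ∪ A), so (C ∖ D) ∩ C ⊆ (A ∩ D) ∪ (C ∪ A).

Forward inclusion. This inclusion fails. Take D = ∅, A = {1}, C = ∅; then 1 ∈ (A ∩ D) ∪ (C ∪ A) but 1 ∉ (C ∖ D) ∩ C.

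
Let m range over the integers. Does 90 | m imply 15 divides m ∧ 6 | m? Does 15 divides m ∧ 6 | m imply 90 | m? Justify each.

(⇒) holds; (⇐) fails.

Converse. This fails: take m = 30. Both 15 ∣ 30 and 6 ∣ 30, yet 30 is not a multiple of 90 (since 30 = 0·90 + 30), so 90 ∤ 30.

Forward direction. If 90 ∣ m, write m = 90q. Since 90 = 6·15, m = 15·(6q), so 15 ∣ m; and since 90 = 15·6, m = 6·(15q), so 6 ∣ m.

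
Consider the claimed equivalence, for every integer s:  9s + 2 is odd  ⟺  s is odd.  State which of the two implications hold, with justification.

Both directions hold; the statement is true.

(⟹) Suppose 9s + 2 is odd. Since 9 is odd, 9s and s have the same parity, so 9s + 2 ≡ s + 2 (mod 2). As 2 is even, 9s + 2 is odd exactly when s is odd. Thus s is odd.

(⟸) Conversely, suppose s is odd; write s = 2j + 1. Then 9s + 2 = 9·(2j + 1) + 2 = 2·9j + 11, which is odd.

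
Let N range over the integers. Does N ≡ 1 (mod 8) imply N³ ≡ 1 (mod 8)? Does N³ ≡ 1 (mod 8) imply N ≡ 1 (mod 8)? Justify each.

Converse. Suppose N³ ≡ 1 (mod 8). The only residue r in {0, …, 7} with r³ ≡ 1 (mod 8) is r = 1, so N ≡ 1 (mod 8).

Forward direction. Suppose N ≡ 1 (mod 8). Write N = 8j + 1. Then (8j + 1)³ = 512j³ + 192j² + 24j + 1 = 8(64j³ + 24j² + 3j) + 1, so N³ ≡ 1 (mod 8).

Both implications hold.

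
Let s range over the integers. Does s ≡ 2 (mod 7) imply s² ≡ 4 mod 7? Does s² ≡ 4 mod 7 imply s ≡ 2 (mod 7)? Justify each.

(→) Suppose s ≡ 2 (mod 7). Write s = 7j + 2. Then (7j + 2)² = 49j² + 28j + 4 = 7(7j² + 4j) + 4, so s² ≡ 4 (mod 7).

(←) This fails: take s = 5. Then 5² = 25 ≡ 4 (mod 7), yet 5 ≡ 5 (mod 7), not 2.

The forward direction holds; the converse fails.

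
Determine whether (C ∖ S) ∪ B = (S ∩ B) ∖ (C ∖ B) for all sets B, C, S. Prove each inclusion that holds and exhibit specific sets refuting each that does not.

(⊆) This inclusion fails. Take B = {1}, C = ∅, S = ∅; then 1 ∈ (C ∖ S) ∪ B but 1 ∉ (S ∩ B) ∖ (C ∖ B).

(⊇) Let x ∈ (S ∩ B) ∖ (C ∖ B). Then either x ∈ B ∩ S and x ∉ C; or x ∈ B ∩ C ∩ S. In each case x ∈ (C ∖ S) ∪ B, so (S ∩ B) ∖ (C ∖ B) ⊆ (C ∖ S) ∪ B.

Only the reverse inclusion holds.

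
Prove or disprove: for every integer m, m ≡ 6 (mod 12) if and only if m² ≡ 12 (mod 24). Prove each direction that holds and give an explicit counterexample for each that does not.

The biconditional holds.

[⇐] The residues r modulo 24 with r² ≡ 12 (mod 24) are exactly {6, 18}, and each is ≡ 6 (mod 12).

[⇒] Suppose m ≡ 6 (mod 12). Working modulo 24, m ∈ {6, 18}; for each such r, r² ≡ 12 (mod 24).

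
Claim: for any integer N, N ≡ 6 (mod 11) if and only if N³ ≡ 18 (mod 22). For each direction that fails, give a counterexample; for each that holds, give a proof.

Forward direction. This fails: take N = 17. Then 17 ≡ 6 (mod 11), but 17³ = 4913 ≡ 7 (mod 22), not 18.

Converse. The residues r modulo 22 with r³ ≡ 18 (mod 22) are exactly {6}, and each is ≡ 6 (mod 11).

Only the converse holds.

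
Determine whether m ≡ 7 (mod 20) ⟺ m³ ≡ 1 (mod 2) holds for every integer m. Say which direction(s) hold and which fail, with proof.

Not equivalent: only (⇒) holds.

[⇒] Suppose m ≡ 7 (mod 20). Then m³ ≡ 7³ = 343 (mod 20), and since 2 ∣ 20, also m³ ≡ 1 (mod 2).

[⇐] This fails: take m = 1. Then 1³ = 1 ≡ 1 (mod 2), yet 1 ≡ 1 (mod 20), not 7.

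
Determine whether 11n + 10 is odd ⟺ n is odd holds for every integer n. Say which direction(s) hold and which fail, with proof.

Both directions hold; the statement is true.

[⇒] Suppose 11n + 10 is odd. Since 11 is odd, 11n and n have the same parity, so 11n + 10 ≡ n + 10 (mod 2). As 10 is even, 11n + 10 is odd exactly when n is odd. Thus n is odd.

[⇐] Conversely, suppose n is odd; write n = 2j + 1. Then 11n + 10 = 11·(2j + 1) + 10 = 2·11j + 21, which is odd.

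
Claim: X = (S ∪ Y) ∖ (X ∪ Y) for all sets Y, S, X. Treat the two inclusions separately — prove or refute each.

(⊆) fails and (⊇) fails.

Forward inclusion. This inclusion fails. Take Y = ∅, S = ∅, X = {1}; then 1 ∈ X but 1 ∉ (S ∪ Y) ∖ (X ∪ Y).

Reverse inclusion. This inclusion fails. Take Y = ∅, S = {1}, X = ∅; then 1 ∈ (S ∪ Y) ∖ (X ∪ Y) but 1 ∉ X.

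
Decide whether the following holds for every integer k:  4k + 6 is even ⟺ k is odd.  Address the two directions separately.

(→) This fails: take k = 6. Then 4k + 6 = 30, which is even, yet k = 6 is even, not odd.

(←) Suppose k is odd. Since 4 is even, 4k is even for every k, so 4k + 6 has the same parity as 6, which is even. Hence 4k + 6 is even.

Only the reverse direction holds.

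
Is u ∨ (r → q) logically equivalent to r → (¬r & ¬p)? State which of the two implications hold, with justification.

[⇒] This fails. Under p = F, r = T, u = T, q = F, the left side is true but the right side is false.

[⇐] Assume the antecedent. If r is true, the antecedent cannot hold. If r is false, u ∨ (r → q) reduces to true regardless of the other variables. Either way u ∨ (r → q) holds.

Only the converse holds.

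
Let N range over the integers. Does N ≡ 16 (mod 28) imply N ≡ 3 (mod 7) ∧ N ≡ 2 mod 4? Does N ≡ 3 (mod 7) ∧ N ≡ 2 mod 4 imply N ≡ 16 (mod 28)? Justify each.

Both directions fail.

Forward direction. This fails: N = 16 gives 16 ≡ 16 (mod 28) but 16 ≡ 2 (mod 7), so the conjunction on the right does not hold.

Converse. This fails: N = 10 satisfies both congruences on the right (10 ≡ 3 mod 7 and 10 ≡ 2 mod 4) yet 10 ≡ 10 (mod 28), not 16.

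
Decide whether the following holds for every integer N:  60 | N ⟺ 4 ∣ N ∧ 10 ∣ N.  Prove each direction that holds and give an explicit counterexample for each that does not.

[⇒] If 60 ∣ N, write N = 60q. Since 60 = 15·4, N = 4·(15q), so 4 ∣ N; and since 60 = 6·10, N = 10·(6q), so 10 ∣ N.

[⇐] This fails: take N = 20. Both 4 ∣ 20 and 10 ∣ 20, yet 20 is not a multiple of 60 (since 20 = 0·60 + 20), so 60 ∤ 20.

(⇒) holds; (⇐) fails.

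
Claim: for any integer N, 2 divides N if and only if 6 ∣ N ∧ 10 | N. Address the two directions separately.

(⇒) This fails: take N = 2. Certainly 2 ∣ 2, but 6 ∤ 2.

(⇐) Suppose 6 ∣ N and 10 ∣ N. Any common multiple of 6 and 10 is a multiple of their lcm; here lcm(6, 10) = 6·10/gcd(6, 10) = 60/2 = 30, so 30 ∣ N. Since 2 ∣ 30, it follows that 2 ∣ N.

The forward direction fails; the converse holds.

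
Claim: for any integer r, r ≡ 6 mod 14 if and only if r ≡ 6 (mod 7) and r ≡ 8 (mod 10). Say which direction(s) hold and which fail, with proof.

(→) This fails: r = 34 gives 34 ≡ 6 (mod 14) but 34 ≡ 4 (mod 10), so the conjunction on the right does not hold.

(←) Conversely, if r ≡ 6 (mod 7) and r ≡ 8 (mod 10), then by the Chinese remainder theorem r ≡ 48 (mod 70). Since 48 ≡ 6 (mod 14) and 14 ∣ 70, we get r ≡ 6 (mod 14).

The forward direction fails; the converse holds.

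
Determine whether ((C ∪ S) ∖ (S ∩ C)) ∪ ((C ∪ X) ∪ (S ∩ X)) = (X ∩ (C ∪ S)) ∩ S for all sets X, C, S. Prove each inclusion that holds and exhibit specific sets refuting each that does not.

Only the reverse inclusion holds.

(⊆) This inclusion fails. Take X = {1}, C = ∅, S = ∅; then 1 ∈ ((C ∪ S) ∖ (S ∩ C)) ∪ ((C ∪ X) ∪ (S ∩ X)) but 1 ∉ (X ∩ (C ∪ S)) ∩ S.

(⊇) Let x ∈ (X ∩ (C ∪ S)) ∩ S. Then either x ∈ X ∩ S and x ∉ C; or x ∈ X ∩ C ∩ S. In each case x ∈ ((C ∪ S) ∖ (S ∩ C)) ∪ ((C ∪ X) ∪ (S ∩ X)), so (X ∩ (C ∪ S)) ∩ S ⊆ ((C ∪ S) ∖ (S ∩ C)) ∪ ((C ∪ X) ∪ (S ∩ X)).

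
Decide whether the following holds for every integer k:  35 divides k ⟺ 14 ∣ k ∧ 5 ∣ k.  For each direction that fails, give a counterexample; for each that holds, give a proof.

Only the converse holds.

Converse. Suppose 14 ∣ k and 5 ∣ k. Any common multiple of 14 and 5 is a multiple of their lcm; here gcd(14, 5) = 1, so lcm(14, 5) = 14·5 = 70, so 70 ∣ k. Since 35 ∣ 70, it follows that 35 ∣ k.

Forward direction. This fails: take k = 35. Certainly 35 ∣ 35, but 14 ∤ 35.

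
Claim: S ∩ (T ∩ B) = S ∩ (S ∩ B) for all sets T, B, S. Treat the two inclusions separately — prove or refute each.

(⊆) holds; (⊇) fails.

Forward inclusion. Let x ∈ S ∩ (T ∩ B). Then x ∈ T ∩ B ∩ S, from which x ∈ S ∩ (S ∩ B).

Reverse inclusion. This inclusion fails. Take T = ∅, B = {1}, S = {1}; then 1 ∈ S ∩ (S ∩ B) but 1 ∉ S ∩ (T ∩ B).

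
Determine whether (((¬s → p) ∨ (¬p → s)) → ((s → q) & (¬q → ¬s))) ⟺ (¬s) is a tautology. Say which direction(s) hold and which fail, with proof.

[⇒] This fails. Under p = F, q = T, s = T, the left side is true but the right side is false.

[⇐] Assume the antecedent. If p is true, the antecedent forces (p = T, q = F, s = F) or (p = T, q = T, s = F), and the consequent holds there. If p is false, the antecedent forces (p = F, q = F, s = F) or (p = F, q = T, s = F), and the consequent holds there. Either way the consequent holds.

Only the converse holds.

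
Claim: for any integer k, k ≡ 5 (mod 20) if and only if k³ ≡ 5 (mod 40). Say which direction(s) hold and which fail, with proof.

[⇒] This fails: take k = 25. Then 25 ≡ 5 (mod 20), but 25³ = 15625 ≡ 25 (mod 40), not 5.

[⇐] Conversely, the residues r modulo 40 with r³ ≡ 5 (mod 40) are exactly {5}, and each is ≡ 5 (mod 20).

Only the converse holds.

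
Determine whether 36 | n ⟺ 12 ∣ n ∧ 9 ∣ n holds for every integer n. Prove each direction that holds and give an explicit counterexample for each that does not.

Equivalent; both directions hold.

Forward direction. If 36 ∣ n, write n = 36q. Since 36 = 3·12, n = 12·(3q), so 12 ∣ n; and since 36 = 4·9, n = 9·(4q), so 9 ∣ n.

Converse. Suppose 12 ∣ n and 9 ∣ n. Any common multiple of 12 and 9 is a multiple of their lcm; here lcm(12, 9) = 12·9/gcd(12, 9) = 108/3 = 36, so 36 ∣ n.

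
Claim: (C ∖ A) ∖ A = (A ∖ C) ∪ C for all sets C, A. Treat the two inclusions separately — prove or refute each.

Only the forward inclusion holds.

(⟸) This inclusion fails. Take C = ∅, A = {1}; then 1 ∈ (A ∖ C) ∪ C but 1 ∉ (C ∖ A) ∖ A.

(⟹) Let x ∈ (C ∖ A) ∖ A. Then x ∈ C and x ∉ A, from which x ∈ (A ∖ C) ∪ C.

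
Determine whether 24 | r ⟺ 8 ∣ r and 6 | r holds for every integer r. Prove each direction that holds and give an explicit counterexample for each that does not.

Converse. Suppose 8 ∣ r and 6 ∣ r. Any common multiple of 8 and 6 is a multiple of their lcm; here lcm(8, 6) = 8·6/gcd(8, 6) = 48/2 = 24, so 24 ∣ r.

Forward direction. If 24 ∣ r, write r = 24q. Since 24 = 3·8, r = 8·(3q), so 8 ∣ r; and since 24 = 4·6, r = 6·(4q), so 6 ∣ r.

Both implications hold.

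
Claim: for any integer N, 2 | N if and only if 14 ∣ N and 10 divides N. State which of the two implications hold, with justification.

[⇒] This fails: take N = 2. Certainly 2 ∣ 2, but 14 ∤ 2.

[⇐] Suppose 14 ∣ N and 10 ∣ N. Any common multiple of 14 and 10 is a multiple of their lcm; here lcm(14, 10) = 14·10/gcd(14, 10) = 140/2 = 70, so 70 ∣ N. Since 2 ∣ 70, it follows that 2 ∣ N.

Only the converse holds.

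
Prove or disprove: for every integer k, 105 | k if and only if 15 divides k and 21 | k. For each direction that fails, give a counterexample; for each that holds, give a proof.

Both implications hold.

(⇒) If 105 ∣ k, write k = 105q. Since 105 = 7·15, k = 15·(7q), so 15 ∣ k; and since 105 = 5·21, k = 21·(5q), so 21 ∣ k.

(⇐) Suppose 15 ∣ k and 21 ∣ k. Any common multiple of 15 and 21 is a multiple of their lcm; here lcm(15, 21) = 15·21/gcd(15, 21) = 315/3 = 105, so 105 ∣ k.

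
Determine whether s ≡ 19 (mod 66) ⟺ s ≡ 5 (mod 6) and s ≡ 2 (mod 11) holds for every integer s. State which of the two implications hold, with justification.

Forward direction. This fails: s = 19 gives 19 ≡ 19 (mod 66) but 19 ≡ 1 (mod 6), so the conjunction on the right does not hold.

Converse. This fails: s = 35 satisfies both congruences on the right (35 ≡ 5 mod 6 and 35 ≡ 2 mod 11) yet 35 ≡ 35 (mod 66), not 19.

Neither implication holds.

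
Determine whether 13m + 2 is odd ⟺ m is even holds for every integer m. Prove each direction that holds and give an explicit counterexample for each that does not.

Forward direction. This fails: m = 7 gives 13m + 2 = 93, which is odd, but 7 is odd, not even.

Converse. This also fails: m = 2 is even, but 13m + 2 = 28 is even, not odd.

(⇒) fails and (⇐) fails.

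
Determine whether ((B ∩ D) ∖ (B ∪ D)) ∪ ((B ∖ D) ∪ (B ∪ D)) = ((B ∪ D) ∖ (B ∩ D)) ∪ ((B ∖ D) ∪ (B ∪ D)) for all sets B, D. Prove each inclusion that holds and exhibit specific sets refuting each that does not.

Forward inclusion. Let x ∈ ((B ∩ D) ∖ (B ∪ D)) ∪ ((B ∖ D) ∪ (B ∪ D)). Then either x ∈ B and x ∉ D; or x ∈ D and x ∉ B; or x ∈ B ∩ D. In each case x ∈ ((B ∪ D) ∖ (B ∩ D)) ∪ ((B ∖ D) ∪ (B ∪ D)), so ((B ∩ D) ∖ (B ∪ D)) ∪ ((B ∖ D) ∪ (B ∪ D)) ⊆ ((B ∪ D) ∖ (B ∩ D)) ∪ ((B ∖ D) ∪ (B ∪ D)).

Reverse inclusion. Let x ∈ ((B ∪ D) ∖ (B ∩ D)) ∪ ((B ∖ D) ∪ (B ∪ D)). Then either x ∈ B and x ∉ D; or x ∈ D and x ∉ B; or x ∈ B ∩ D. In each case x ∈ ((B ∩ D) ∖ (B ∪ D)) ∪ ((B ∖ D) ∪ (B ∪ D)), so ((B ∪ D) ∖ (B ∩ D)) ∪ ((B ∖ D) ∪ (B ∪ D)) ⊆ ((B ∩ D) ∖ (B ∪ D)) ∪ ((B ∖ D) ∪ (B ∪ D)).

The two sets are equal.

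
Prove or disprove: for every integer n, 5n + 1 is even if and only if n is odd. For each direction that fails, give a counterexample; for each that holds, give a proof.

Both implications hold.

(→) Suppose 5n + 1 is even. Since 5 is odd, 5n and n have the same parity, so 5n + 1 ≡ n + 1 (mod 2). As 1 is odd, 5n + 1 is even exactly when n is odd. Thus n is odd.

(←) Conversely, suppose n is odd; write n = 2j + 1. Then 5n + 1 = 5·(2j + 1) + 1 = 2·5j + 6, which is even.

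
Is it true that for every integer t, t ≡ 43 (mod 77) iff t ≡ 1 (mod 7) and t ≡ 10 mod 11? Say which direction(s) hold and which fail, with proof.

Both directions hold.

Forward direction. Suppose t ≡ 43 (mod 77); write t = 77j + 43. Since 7 ∣ 77, reducing mod 7 gives t ≡ 43 ≡ 1 (mod 7); since 11 ∣ 77, reducing mod 11 gives t ≡ 43 ≡ 10 (mod 11).

Converse. If t ≡ 1 (mod 7) and t ≡ 10 (mod 11), then by the Chinese remainder theorem t ≡ 43 (mod 77). This is exactly t ≡ 43 (mod 77).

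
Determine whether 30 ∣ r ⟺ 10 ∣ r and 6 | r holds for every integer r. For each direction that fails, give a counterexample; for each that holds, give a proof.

Both directions hold; the statement is true.

(⟸) Suppose 10 ∣ r and 6 ∣ r. Any common multiple of 10 and 6 is a multiple of their lcm; here lcm(10, 6) = 10·6/gcd(10, 6) = 60/2 = 30, so 30 ∣ r.

(⟹) If 30 ∣ r, write r = 30q. Since 30 = 3·10, r = 10·(3q), so 10 ∣ r; and since 30 = 5·6, r = 6·(5q), so 6 ∣ r.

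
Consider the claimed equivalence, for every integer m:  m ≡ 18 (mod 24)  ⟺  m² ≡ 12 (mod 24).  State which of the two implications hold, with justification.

(⟹) Suppose m ≡ 18 (mod 24). Write m = 24j + 18. Then (24j + 18)² = 576j² + 864j + 324 = 24(24j² + 36j + 13) + 12, so m² ≡ 12 (mod 24).

(⟸) This fails: take m = 6. Then 6² = 36 ≡ 12 (mod 24), yet 6 ≡ 6 (mod 24), not 18.

Only the forward implication holds.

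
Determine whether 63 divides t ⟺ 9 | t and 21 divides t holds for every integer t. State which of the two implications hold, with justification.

[⇒] If 63 ∣ t, write t = 63q. Since 63 = 7·9, t = 9·(7q), so 9 ∣ t; and since 63 = 3·21, t = 21·(3q), so 21 ∣ t.

[⇐] Suppose 9 ∣ t and 21 ∣ t. Any common multiple of 9 and 21 is a multiple of their lcm; here lcm(9, 21) = 9·21/gcd(9, 21) = 189/3 = 63, so 63 ∣ t.

Both directions hold; the statement is true.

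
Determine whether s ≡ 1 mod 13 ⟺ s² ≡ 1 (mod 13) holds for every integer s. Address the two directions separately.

(⇒) holds; (⇐) fails.

Forward direction. Suppose s ≡ 1 mod 13. Write s = 13j + 1. Then (13j + 1)² = 169j² + 26j + 1 = 13(13j² + 2j) + 1, so s² ≡ 1 (mod 13).

Converse. This fails: take s = 12. Then 12² = 144 ≡ 1 (mod 13), yet 12 ≡ 12 (mod 13), not 1.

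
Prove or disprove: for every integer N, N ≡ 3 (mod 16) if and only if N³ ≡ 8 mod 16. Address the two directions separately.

Forward direction. This fails: take N = 3. Then 3 ≡ 3 (mod 16), but 3³ = 27 ≡ 11 (mod 16), not 8.

Converse. This fails: take N = 2. Then 2³ = 8 ≡ 8 (mod 16), yet 2 ≡ 2 (mod 16), not 3.

Neither direction holds.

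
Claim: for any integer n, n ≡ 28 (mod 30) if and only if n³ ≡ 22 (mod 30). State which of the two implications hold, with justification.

Forward direction. Suppose n ≡ 28 (mod 30). Write n = 30j + 28. Then (30j + 28)³ = 27000j³ + 75600j² + 70560j + 21952 = 30(900j³ + 2520j² + 2352j + 731) + 22, so n³ ≡ 22 (mod 30).

Converse. Suppose n³ ≡ 22 (mod 30). The only residue r in {0, …, 29} with r³ ≡ 22 (mod 30) is r = 28, so n ≡ 28 (mod 30).

The biconditional holds.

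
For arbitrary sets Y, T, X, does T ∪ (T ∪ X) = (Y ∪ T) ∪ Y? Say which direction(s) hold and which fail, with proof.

Neither inclusion holds.

Forward inclusion. This inclusion fails. Take Y = ∅, T = ∅, X = {1}; then 1 ∈ T ∪ (T ∪ X) but 1 ∉ (Y ∪ T) ∪ Y.

Reverse inclusion. This inclusion fails. Take Y = {1}, T = ∅, X = ∅; then 1 ∈ (Y ∪ T) ∪ Y but 1 ∉ T ∪ (T ∪ X).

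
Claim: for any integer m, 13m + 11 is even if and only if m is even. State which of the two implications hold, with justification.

(⇒) fails and (⇐) fails.

Forward direction. This fails: m = 7 gives 13m + 11 = 102, which is even, but 7 is odd, not even.

Converse. This also fails: m = 6 is even, but 13m + 11 = 89 is odd, not even.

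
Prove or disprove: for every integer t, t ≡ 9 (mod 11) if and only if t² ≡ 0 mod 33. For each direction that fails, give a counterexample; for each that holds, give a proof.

Forward direction. This fails: take t = 9. Then 9 ≡ 9 (mod 11), but 9² = 81 ≡ 15 (mod 33), not 0.

Converse. This fails: take t = 0. Then 0² = 0 ≡ 0 (mod 33), yet 0 ≡ 0 (mod 11), not 9.

(⇒) fails and (⇐) fails.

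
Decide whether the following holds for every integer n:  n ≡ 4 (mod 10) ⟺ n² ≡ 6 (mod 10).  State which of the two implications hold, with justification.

Only the forward direction holds.

(⟹) Suppose n ≡ 4 (mod 10). Write n = 10j + 4. Then (10j + 4)² = 100j² + 80j + 16 = 10(10j² + 8j + 1) + 6, so n² ≡ 6 (mod 10).

(⟸) This fails: take n = 6. Then 6² = 36 ≡ 6 (mod 10), yet 6 ≡ 6 (mod 10), not 4.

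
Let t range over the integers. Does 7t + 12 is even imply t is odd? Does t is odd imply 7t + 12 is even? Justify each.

(⇒) fails and (⇐) fails.

(⟹) This fails: t = 2 gives 7t + 12 = 26, which is even, but 2 is even, not odd.

(⟸) This also fails: t = 3 is odd, but 7t + 12 = 33 is odd, not even.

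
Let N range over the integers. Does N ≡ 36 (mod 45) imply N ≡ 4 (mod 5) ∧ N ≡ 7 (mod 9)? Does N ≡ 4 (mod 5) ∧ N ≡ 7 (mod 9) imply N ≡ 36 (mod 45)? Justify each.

Both directions fail.

Forward direction. This fails: N = 36 gives 36 ≡ 36 (mod 45) but 36 ≡ 1 (mod 5), so the conjunction on the right does not hold.

Converse. This fails: N = 34 satisfies both congruences on the right (34 ≡ 4 mod 5 and 34 ≡ 7 mod 9) yet 34 ≡ 34 (mod 45), not 36.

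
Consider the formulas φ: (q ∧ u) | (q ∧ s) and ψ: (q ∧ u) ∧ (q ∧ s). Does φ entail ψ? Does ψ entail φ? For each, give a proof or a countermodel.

Only the converse holds.

(→) This fails. Under q = T, s = T, u = F, the left side is true but the right side is false.

(←) Assume the antecedent. If q is true, the antecedent forces (q = T, s = T, u = T), and (q ∧ u) | (q ∧ s) holds there. If q is false, the antecedent cannot hold. Either way (q ∧ u) | (q ∧ s) holds.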